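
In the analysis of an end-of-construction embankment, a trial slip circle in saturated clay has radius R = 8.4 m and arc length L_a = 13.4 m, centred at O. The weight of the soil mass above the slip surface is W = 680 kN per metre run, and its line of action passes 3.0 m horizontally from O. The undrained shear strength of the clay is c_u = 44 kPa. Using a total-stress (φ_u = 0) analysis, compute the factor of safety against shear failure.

FS = 2.43

Taking moments about the centre O, the resisting moment is provided by the undrained shear strength acting along the arc:
M_R = c_u·L_a·R = 44·13.40·8.4 = 4952.6 kN·m/m
M_D = W·d = 680·3.0 = 2040.0 kN·m/m
FS = M_R / M_D = 4952.6 / 2040.0 = 2.428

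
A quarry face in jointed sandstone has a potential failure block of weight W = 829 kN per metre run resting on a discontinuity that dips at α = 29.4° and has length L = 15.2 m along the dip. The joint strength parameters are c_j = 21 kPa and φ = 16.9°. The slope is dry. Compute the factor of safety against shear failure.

Resolving the block weight along and normal to the plane and applying the Mohr–Coulomb strength on the joint:
N' = W cosα = 829·cos29.4° = 722.2 kN/m
Driving force T = W sinα = 829·sin29.4° = 407.0 kN/m
Resisting force R = c_j·L + N'·tanφ = 21·15.2 + 722.2·tan16.9° = 319.2 + 219.4 = 538.6 kN/m
FS = R / T = 538.6 / 407.0 = 1.324

FS = 1.32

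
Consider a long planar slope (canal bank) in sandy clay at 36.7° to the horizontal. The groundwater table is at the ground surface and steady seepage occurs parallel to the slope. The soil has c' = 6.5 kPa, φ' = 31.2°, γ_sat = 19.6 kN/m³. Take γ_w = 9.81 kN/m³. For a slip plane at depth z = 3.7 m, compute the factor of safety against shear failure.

With seepage parallel to the slope and the water table at the surface, the effective normal stress on the slip plane uses the buoyant unit weight γ' = γ_sat − γ_w while the driving shear stress uses γ_sat:
FS = [c' + γ' z cos²β tanφ'] / [γ_sat z sinβ cosβ]
γ' = 19.6 − 9.81 = 9.79 kN/m³
Numerator = 6.5 + 9.79·3.7·cos²36.7°·tan31.2° = 6.5 + 9.79·3.7·0.6428·0.6056 = 20.602 kPa
Denominator = 19.6·3.7·sin36.7°·cos36.7° = 19.6·3.7·0.5976·0.8018 = 34.749 kPa
FS = 20.602 / 34.749 = 0.593

FS = 0.59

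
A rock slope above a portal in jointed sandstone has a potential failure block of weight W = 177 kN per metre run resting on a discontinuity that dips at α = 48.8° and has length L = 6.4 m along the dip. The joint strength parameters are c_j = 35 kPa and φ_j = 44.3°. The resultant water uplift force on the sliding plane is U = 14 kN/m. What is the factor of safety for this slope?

FS = 2.43

Resolving the block weight along and normal to the plane and applying the Mohr–Coulomb strength on the joint:
N' = W cosα − U = 177·cos48.8° − 14 = 102.6 kN/m
Driving force T = W sinα = 177·sin48.8° = 133.2 kN/m
Resisting force R = c_j·L + N'·tanφ_j = 35·6.4 + 102.6·tan44.3° = 224.0 + 100.1 = 324.1 kN/m
FS = R / T = 324.1 / 133.2 = 2.434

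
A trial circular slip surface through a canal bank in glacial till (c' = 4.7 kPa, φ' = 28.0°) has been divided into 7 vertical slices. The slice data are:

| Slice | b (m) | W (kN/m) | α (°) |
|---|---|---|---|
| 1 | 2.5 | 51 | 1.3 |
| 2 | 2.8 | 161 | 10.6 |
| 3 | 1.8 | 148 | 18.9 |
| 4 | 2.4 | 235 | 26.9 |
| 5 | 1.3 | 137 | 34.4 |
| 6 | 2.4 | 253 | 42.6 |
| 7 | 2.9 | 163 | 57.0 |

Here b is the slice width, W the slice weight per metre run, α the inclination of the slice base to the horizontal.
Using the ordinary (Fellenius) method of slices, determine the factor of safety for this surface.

Ordinary method of slices: FS = Σ[c'·Δl_i + (W_i cosα_i)·tanφ'] / Σ W_i sinα_i, with Δl_i = b_i / cosα_i.
Slice 1: Δl = 2.5/cos1.3° = 2.501 m; N'_1 = 51·cos1.3° = 51.0; c'Δl = 11.75; W sinα = 1.2
Slice 2: Δl = 2.8/cos10.6° = 2.849 m; N'_2 = 161·cos10.6° = 158.3; c'Δl = 13.39; W sinα = 29.6
Slice 3: Δl = 1.8/cos18.9° = 1.903 m; N'_3 = 148·cos18.9° = 140.0; c'Δl = 8.94; W sinα = 47.9
Slice 4: Δl = 2.4/cos26.9° = 2.691 m; N'_4 = 235·cos26.9° = 209.6; c'Δl = 12.65; W sinα = 106.3
Slice 5: Δl = 1.3/cos34.4° = 1.576 m; N'_5 = 137·cos34.4° = 113.0; c'Δl = 7.41; W sinα = 77.4
Slice 6: Δl = 2.4/cos42.6° = 3.260 m; N'_6 = 253·cos42.6° = 186.2; c'Δl = 15.32; W sinα = 171.2
Slice 7: Δl = 2.9/cos57.0° = 5.325 m; N'_7 = 163·cos57.0° = 88.8; c'Δl = 25.03; W sinα = 136.7
Σc'Δl = 94.5 kN/m; ΣN' = 946.9 kN/m; ΣW sinα = 570.4 kN/m
Resisting = 94.5 + 946.9·tan28.0° = 94.5 + 503.5 = 598.0 kN/m
FS = 598.0 / 570.4 = 1.048

FS = 1.05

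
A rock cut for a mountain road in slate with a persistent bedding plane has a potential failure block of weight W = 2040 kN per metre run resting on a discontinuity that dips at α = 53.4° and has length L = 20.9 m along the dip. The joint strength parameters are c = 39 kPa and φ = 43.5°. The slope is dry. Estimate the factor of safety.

Resolving the block weight along and normal to the plane and applying the Mohr–Coulomb strength on the joint:
N' = W cosα = 2040·cos53.4° = 1216.3 kN/m
Driving force T = W sinα = 2040·sin53.4° = 1637.7 kN/m
Resisting force R = c·L + N'·tanφ = 39·20.9 + 1216.3·tan43.5° = 815.1 + 1154.2 = 1969.3 kN/m
FS = R / T = 1969.3 / 1637.7 = 1.202

FS = 1.20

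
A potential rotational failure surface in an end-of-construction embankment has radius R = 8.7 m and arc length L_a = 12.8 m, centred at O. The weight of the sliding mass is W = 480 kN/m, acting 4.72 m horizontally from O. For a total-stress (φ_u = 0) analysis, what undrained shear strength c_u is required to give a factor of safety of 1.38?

c_u = 28.1 kPa

FS = c_u·L_a·R / (W·d), so c_u = FS·W·d / (L_a·R).
c_u = 1.38·480·4.72 / (12.80·8.7) = 3126.5 / 111.36 = 28.08 kPa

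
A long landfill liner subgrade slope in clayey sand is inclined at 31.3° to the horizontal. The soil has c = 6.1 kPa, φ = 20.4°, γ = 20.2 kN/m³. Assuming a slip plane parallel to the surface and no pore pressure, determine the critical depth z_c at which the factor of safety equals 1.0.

z_c = 1.75 m

Setting FS = 1.00 in FS = [c + γz cos²β tanφ] / [γz sinβ cosβ] and solving for z:
z = c / [γ cosβ (FS·sinβ − cosβ·tanφ)]
  = 6.1 / [20.2·cos31.3°·(1.00·sin31.3° − cos31.3°·tan20.4°)]
  = 6.1 / [20.2·0.8545·(1.00·0.5195 − 0.8545·0.3719)]
  = 6.1 / 3.4822 = 1.752 m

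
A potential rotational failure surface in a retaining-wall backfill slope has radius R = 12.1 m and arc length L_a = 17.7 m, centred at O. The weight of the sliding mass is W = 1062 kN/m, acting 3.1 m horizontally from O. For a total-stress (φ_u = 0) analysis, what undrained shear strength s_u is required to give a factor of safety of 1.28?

FS = s_u·L_a·R / (W·d), so s_u = FS·W·d / (L_a·R).
s_u = 1.28·1062·3.1 / (17.70·12.1) = 4214.0 / 214.17 = 19.68 kPa

s_u = 19.7 kPa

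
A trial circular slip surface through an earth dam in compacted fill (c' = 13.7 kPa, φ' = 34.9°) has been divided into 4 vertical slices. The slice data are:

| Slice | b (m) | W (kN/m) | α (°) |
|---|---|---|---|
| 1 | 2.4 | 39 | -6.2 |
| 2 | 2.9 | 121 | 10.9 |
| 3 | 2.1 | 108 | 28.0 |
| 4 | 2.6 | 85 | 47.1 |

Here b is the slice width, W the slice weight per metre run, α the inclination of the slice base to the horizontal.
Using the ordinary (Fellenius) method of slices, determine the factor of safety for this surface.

FS = 2.85

Ordinary method of slices: FS = Σ[c'·Δl_i + (W_i cosα_i)·tanφ'] / Σ W_i sinα_i, with Δl_i = b_i / cosα_i.
Slice 1: Δl = 2.4/cos(-6.2°) = 2.414 m; N'_1 = 39·cos(-6.2°) = 38.8; c'Δl = 33.07; W sinα = -4.2
Slice 2: Δl = 2.9/cos10.9° = 2.953 m; N'_2 = 121·cos10.9° = 118.8; c'Δl = 40.46; W sinα = 22.9
Slice 3: Δl = 2.1/cos28.0° = 2.378 m; N'_3 = 108·cos28.0° = 95.4; c'Δl = 32.58; W sinα = 50.7
Slice 4: Δl = 2.6/cos47.1° = 3.819 m; N'_4 = 85·cos47.1° = 57.9; c'Δl = 52.33; W sinα = 62.3
Σc'Δl = 158.4 kN/m; ΣN' = 310.8 kN/m; ΣW sinα = 131.6 kN/m
Resisting = 158.4 + 310.8·tan34.9° = 158.4 + 216.8 = 375.3 kN/m
FS = 375.3 / 131.6 = 2.851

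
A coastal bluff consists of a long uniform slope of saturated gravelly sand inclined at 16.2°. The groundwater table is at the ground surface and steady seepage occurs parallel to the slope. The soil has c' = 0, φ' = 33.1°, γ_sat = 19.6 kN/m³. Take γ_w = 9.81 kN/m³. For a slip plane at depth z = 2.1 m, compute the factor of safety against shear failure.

With seepage parallel to the slope and the water table at the surface, the effective normal stress on the slip plane uses the buoyant unit weight γ' = γ_sat − γ_w while the driving shear stress uses γ_sat:
FS = [c' + γ' z cos²β tanφ'] / [γ_sat z sinβ cosβ]
(For c' = 0 this reduces to FS = (γ'/γ_sat)·tanφ'/tanβ.)
γ' = 19.6 − 9.81 = 9.79 kN/m³
Numerator = 0.0 + 9.79·2.1·cos²16.2°·tan33.1° = 0.0 + 9.79·2.1·0.9222·0.6519 = 12.359 kPa
Denominator = 19.6·2.1·sin16.2°·cos16.2° = 19.6·2.1·0.2790·0.9603 = 11.027 kPa
FS = 12.359 / 11.027 = 1.121

FS = 1.12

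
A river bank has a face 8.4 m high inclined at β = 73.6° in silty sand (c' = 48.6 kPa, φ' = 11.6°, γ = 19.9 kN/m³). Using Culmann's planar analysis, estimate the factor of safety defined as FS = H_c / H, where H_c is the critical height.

H_c = (4c'/γ) · sinβ cosφ' / [1 − cos(β − φ')]
    = (4·48.6/19.9) · sin73.6°·cos11.6° / [1 − cos62.0°]
    = 9.769 · 0.9397 / 0.5305 = 17.30 m
FS = H_c / H = 17.30 / 8.4 = 2.060

FS = 2.06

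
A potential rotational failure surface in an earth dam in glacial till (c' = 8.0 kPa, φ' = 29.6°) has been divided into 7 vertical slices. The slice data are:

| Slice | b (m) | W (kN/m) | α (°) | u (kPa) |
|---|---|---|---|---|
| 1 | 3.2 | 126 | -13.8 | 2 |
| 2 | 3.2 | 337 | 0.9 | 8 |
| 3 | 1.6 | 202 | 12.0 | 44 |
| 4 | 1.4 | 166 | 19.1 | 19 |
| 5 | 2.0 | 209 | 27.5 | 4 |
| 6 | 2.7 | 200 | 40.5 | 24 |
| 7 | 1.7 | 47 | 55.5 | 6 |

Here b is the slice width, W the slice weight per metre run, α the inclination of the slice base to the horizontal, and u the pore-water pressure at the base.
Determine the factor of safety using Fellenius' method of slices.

FS = 2.01

Ordinary method of slices: FS = Σ[c'·Δl_i + (W_i cosα_i − u_i·Δl_i)·tanφ'] / Σ W_i sinα_i, with Δl_i = b_i / cosα_i.
Slice 1: Δl = 3.2/cos(-13.8°) = 3.295 m; N'_1 = 126·cos(-13.8°) − 2·3.295 = 115.8; c'Δl = 26.36; W sinα = -30.1
Slice 2: Δl = 3.2/cos0.9° = 3.200 m; N'_2 = 337·cos0.9° − 8·3.200 = 311.4; c'Δl = 25.60; W sinα = 5.3
Slice 3: Δl = 1.6/cos12.0° = 1.636 m; N'_3 = 202·cos12.0° − 44·1.636 = 125.6; c'Δl = 13.09; W sinα = 42.0
Slice 4: Δl = 1.4/cos19.1° = 1.482 m; N'_4 = 166·cos19.1° − 19·1.482 = 128.7; c'Δl = 11.85; W sinα = 54.3
Slice 5: Δl = 2.0/cos27.5° = 2.255 m; N'_5 = 209·cos27.5° − 4·2.255 = 176.4; c'Δl = 18.04; W sinα = 96.5
Slice 6: Δl = 2.7/cos40.5° = 3.551 m; N'_6 = 200·cos40.5° − 24·3.551 = 66.9; c'Δl = 28.41; W sinα = 129.9
Slice 7: Δl = 1.7/cos55.5° = 3.001 m; N'_7 = 47·cos55.5° − 6·3.001 = 8.6; c'Δl = 24.01; W sinα = 38.7
Σc'Δl = 147.4 kN/m; ΣN' = 933.3 kN/m; ΣW sinα = 336.7 kN/m
Resisting = 147.4 + 933.3·tan29.6° = 147.4 + 530.2 = 677.5 kN/m
FS = 677.5 / 336.7 = 2.012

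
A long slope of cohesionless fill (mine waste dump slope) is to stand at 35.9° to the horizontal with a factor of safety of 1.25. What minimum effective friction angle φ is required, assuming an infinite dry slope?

φ = 42.1°

FS = tanφ/tanβ ⇒ tanφ = FS · tanβ = 1.25 · tan35.9° = 0.9048
φ = arctan(0.9048) = 42.14°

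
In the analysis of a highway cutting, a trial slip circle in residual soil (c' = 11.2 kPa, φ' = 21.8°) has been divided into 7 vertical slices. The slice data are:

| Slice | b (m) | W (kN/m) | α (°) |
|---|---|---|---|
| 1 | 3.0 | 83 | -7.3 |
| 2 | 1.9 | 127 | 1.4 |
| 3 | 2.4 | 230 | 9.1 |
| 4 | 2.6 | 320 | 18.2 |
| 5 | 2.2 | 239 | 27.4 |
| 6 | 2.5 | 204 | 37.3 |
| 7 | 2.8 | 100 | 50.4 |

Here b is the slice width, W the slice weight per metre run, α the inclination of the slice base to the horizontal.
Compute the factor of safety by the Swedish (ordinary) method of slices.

FS = 1.58

Ordinary method of slices: FS = Σ[c'·Δl_i + (W_i cosα_i)·tanφ'] / Σ W_i sinα_i, with Δl_i = b_i / cosα_i.
Slice 1: Δl = 3.0/cos(-7.3°) = 3.025 m; N'_1 = 83·cos(-7.3°) = 82.3; c'Δl = 33.87; W sinα = -10.5
Slice 2: Δl = 1.9/cos1.4° = 1.901 m; N'_2 = 127·cos1.4° = 127.0; c'Δl = 21.29; W sinα = 3.1
Slice 3: Δl = 2.4/cos9.1° = 2.431 m; N'_3 = 230·cos9.1° = 227.1; c'Δl = 27.22; W sinα = 36.4
Slice 4: Δl = 2.6/cos18.2° = 2.737 m; N'_4 = 320·cos18.2° = 304.0; c'Δl = 30.65; W sinα = 99.9
Slice 5: Δl = 2.2/cos27.4° = 2.478 m; N'_5 = 239·cos27.4° = 212.2; c'Δl = 27.75; W sinα = 110.0
Slice 6: Δl = 2.5/cos37.3° = 3.143 m; N'_6 = 204·cos37.3° = 162.3; c'Δl = 35.20; W sinα = 123.6
Slice 7: Δl = 2.8/cos50.4° = 4.393 m; N'_7 = 100·cos50.4° = 63.7; c'Δl = 49.20; W sinα = 77.1
Σc'Δl = 225.2 kN/m; ΣN' = 1178.6 kN/m; ΣW sinα = 439.5 kN/m
Resisting = 225.2 + 1178.6·tan21.8° = 225.2 + 471.4 = 696.6 kN/m
FS = 696.6 / 439.5 = 1.585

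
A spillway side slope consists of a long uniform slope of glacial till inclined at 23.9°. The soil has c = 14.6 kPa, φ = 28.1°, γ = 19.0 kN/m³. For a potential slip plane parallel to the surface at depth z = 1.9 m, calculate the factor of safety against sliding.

FS = 2.30

For an infinite slope with a slip plane parallel to the surface (no pore pressure): FS = [c + γz cos²β tanφ] / [γz sinβ cosβ].
γz = 19.0·1.9 = 36.10 kN/m²
Numerator = 14.6 + 36.10·cos²23.9°·tan28.1° = 14.6 + 36.10·0.8359·0.5340 = 30.712 kPa
Denominator = 36.10·sin23.9°·cos23.9° = 36.10·0.4051·0.9143 = 13.372 kPa
FS = 30.712 / 13.372 = 2.297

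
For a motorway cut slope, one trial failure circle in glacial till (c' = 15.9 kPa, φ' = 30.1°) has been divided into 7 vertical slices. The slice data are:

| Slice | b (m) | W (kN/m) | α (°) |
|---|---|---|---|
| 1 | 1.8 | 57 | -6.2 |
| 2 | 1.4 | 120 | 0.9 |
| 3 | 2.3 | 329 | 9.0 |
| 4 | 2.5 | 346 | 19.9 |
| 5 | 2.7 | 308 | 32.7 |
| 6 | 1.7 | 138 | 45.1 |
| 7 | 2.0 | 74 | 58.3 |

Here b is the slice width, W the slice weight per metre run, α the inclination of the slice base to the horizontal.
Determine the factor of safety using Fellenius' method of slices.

FS = 2.01

Ordinary method of slices: FS = Σ[c'·Δl_i + (W_i cosα_i)·tanφ'] / Σ W_i sinα_i, with Δl_i = b_i / cosα_i.
Slice 1: Δl = 1.8/cos(-6.2°) = 1.811 m; N'_1 = 57·cos(-6.2°) = 56.7; c'Δl = 28.79; W sinα = -6.2
Slice 2: Δl = 1.4/cos0.9° = 1.400 m; N'_2 = 120·cos0.9° = 120.0; c'Δl = 22.26; W sinα = 1.9
Slice 3: Δl = 2.3/cos9.0° = 2.329 m; N'_3 = 329·cos9.0° = 324.9; c'Δl = 37.03; W sinα = 51.5
Slice 4: Δl = 2.5/cos19.9° = 2.659 m; N'_4 = 346·cos19.9° = 325.3; c'Δl = 42.27; W sinα = 117.8
Slice 5: Δl = 2.7/cos32.7° = 3.209 m; N'_5 = 308·cos32.7° = 259.2; c'Δl = 51.02; W sinα = 166.4
Slice 6: Δl = 1.7/cos45.1° = 2.408 m; N'_6 = 138·cos45.1° = 97.4; c'Δl = 38.29; W sinα = 97.8
Slice 7: Δl = 2.0/cos58.3° = 3.806 m; N'_7 = 74·cos58.3° = 38.9; c'Δl = 60.52; W sinα = 63.0
Σc'Δl = 280.2 kN/m; ΣN' = 1222.4 kN/m; ΣW sinα = 492.1 kN/m
Resisting = 280.2 + 1222.4·tan30.1° = 280.2 + 708.6 = 988.8 kN/m
FS = 988.8 / 492.1 = 2.009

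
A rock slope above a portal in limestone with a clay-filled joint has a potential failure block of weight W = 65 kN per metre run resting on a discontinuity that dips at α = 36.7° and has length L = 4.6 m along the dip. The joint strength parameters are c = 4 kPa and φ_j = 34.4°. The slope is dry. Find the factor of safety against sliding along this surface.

FS = 1.39

Resolving the block weight along and normal to the plane and applying the Mohr–Coulomb strength on the joint:
N' = W cosα = 65·cos36.7° = 52.1 kN/m
Driving force T = W sinα = 65·sin36.7° = 38.8 kN/m
Resisting force R = c·L + N'·tanφ_j = 4·4.6 + 52.1·tan34.4° = 18.4 + 35.7 = 54.1 kN/m
FS = R / T = 54.1 / 38.8 = 1.392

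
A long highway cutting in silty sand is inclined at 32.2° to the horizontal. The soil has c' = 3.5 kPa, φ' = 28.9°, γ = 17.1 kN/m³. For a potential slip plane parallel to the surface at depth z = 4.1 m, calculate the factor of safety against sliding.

For an infinite slope with a slip plane parallel to the surface (no pore pressure): FS = [c' + γz cos²β tanφ'] / [γz sinβ cosβ].
γz = 17.1·4.1 = 70.11 kN/m²
Numerator = 3.5 + 70.11·cos²32.2°·tan28.9° = 3.5 + 70.11·0.7160·0.5520 = 31.213 kPa
Denominator = 70.11·sin32.2°·cos32.2° = 70.11·0.5329·0.8462 = 31.614 kPa
FS = 31.213 / 31.614 = 0.987

FS = 0.99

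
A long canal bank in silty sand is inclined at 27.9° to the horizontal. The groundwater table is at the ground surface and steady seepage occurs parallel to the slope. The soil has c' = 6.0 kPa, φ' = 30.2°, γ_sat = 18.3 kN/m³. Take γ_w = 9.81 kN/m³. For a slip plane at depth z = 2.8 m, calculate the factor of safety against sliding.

With seepage parallel to the slope and the water table at the surface, the effective normal stress on the slip plane uses the buoyant unit weight γ' = γ_sat − γ_w while the driving shear stress uses γ_sat:
FS = [c' + γ' z cos²β tanφ'] / [γ_sat z sinβ cosβ]
γ' = 18.3 − 9.81 = 8.49 kN/m³
Numerator = 6.0 + 8.49·2.8·cos²27.9°·tan30.2° = 6.0 + 8.49·2.8·0.7810·0.5820 = 16.806 kPa
Denominator = 18.3·2.8·sin27.9°·cos27.9° = 18.3·2.8·0.4679·0.8838 = 21.190 kPa
FS = 16.806 / 21.190 = 0.793

FS = 0.79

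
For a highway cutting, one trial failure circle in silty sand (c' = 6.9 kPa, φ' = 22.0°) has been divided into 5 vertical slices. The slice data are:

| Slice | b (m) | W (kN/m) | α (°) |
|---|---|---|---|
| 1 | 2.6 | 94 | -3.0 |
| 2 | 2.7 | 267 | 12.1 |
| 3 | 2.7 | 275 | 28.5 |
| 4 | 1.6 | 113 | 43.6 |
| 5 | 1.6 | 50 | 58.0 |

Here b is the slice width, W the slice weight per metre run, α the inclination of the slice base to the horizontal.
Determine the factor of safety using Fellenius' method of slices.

FS = 1.25

Ordinary method of slices: FS = Σ[c'·Δl_i + (W_i cosα_i)·tanφ'] / Σ W_i sinα_i, with Δl_i = b_i / cosα_i.
Slice 1: Δl = 2.6/cos(-3.0°) = 2.604 m; N'_1 = 94·cos(-3.0°) = 93.9; c'Δl = 17.96; W sinα = -4.9
Slice 2: Δl = 2.7/cos12.1° = 2.761 m; N'_2 = 267·cos12.1° = 261.1; c'Δl = 19.05; W sinα = 56.0
Slice 3: Δl = 2.7/cos28.5° = 3.072 m; N'_3 = 275·cos28.5° = 241.7; c'Δl = 21.20; W sinα = 131.2
Slice 4: Δl = 1.6/cos43.6° = 2.209 m; N'_4 = 113·cos43.6° = 81.8; c'Δl = 15.24; W sinα = 77.9
Slice 5: Δl = 1.6/cos58.0° = 3.019 m; N'_5 = 50·cos58.0° = 26.5; c'Δl = 20.83; W sinα = 42.4
Σc'Δl = 94.3 kN/m; ΣN' = 704.9 kN/m; ΣW sinα = 302.6 kN/m
Resisting = 94.3 + 704.9·tan22.0° = 94.3 + 284.8 = 379.1 kN/m
FS = 379.1 / 302.6 = 1.253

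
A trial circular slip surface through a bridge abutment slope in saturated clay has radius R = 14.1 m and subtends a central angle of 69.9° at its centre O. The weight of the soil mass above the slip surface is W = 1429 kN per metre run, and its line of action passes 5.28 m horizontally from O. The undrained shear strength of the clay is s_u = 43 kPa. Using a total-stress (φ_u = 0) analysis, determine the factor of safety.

FS = 1.38

Taking moments about the centre O, the resisting moment is provided by the undrained shear strength acting along the arc:
Arc length L_a = R·θ = 14.1·(69.9°·π/180) = 14.1·1.2200 = 17.20 m
M_R = s_u·L_a·R = 43·17.20·14.1 = 10429.4 kN·m/m
M_D = W·d = 1429·5.28 = 7545.1 kN·m/m
FS = M_R / M_D = 10429.4 / 7545.1 = 1.382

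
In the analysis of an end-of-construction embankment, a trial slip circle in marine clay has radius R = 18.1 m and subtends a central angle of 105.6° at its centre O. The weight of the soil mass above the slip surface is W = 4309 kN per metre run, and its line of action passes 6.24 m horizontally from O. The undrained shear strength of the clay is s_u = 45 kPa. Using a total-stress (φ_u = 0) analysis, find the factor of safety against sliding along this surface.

Taking moments about the centre O, the resisting moment is provided by the undrained shear strength acting along the arc:
Arc length L_a = R·θ = 18.1·(105.6°·π/180) = 18.1·1.8431 = 33.36 m
M_R = s_u·L_a·R = 45·33.36·18.1 = 27171.3 kN·m/m
M_D = W·d = 4309·6.24 = 26888.2 kN·m/m
FS = M_R / M_D = 27171.3 / 26888.2 = 1.011

FS = 1.01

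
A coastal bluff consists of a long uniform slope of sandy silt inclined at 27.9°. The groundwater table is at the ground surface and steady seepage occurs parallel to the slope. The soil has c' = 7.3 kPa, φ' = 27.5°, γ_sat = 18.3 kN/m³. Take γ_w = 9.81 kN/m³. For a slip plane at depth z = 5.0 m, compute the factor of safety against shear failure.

With seepage parallel to the slope and the water table at the surface, the effective normal stress on the slip plane uses the buoyant unit weight γ' = γ_sat − γ_w while the driving shear stress uses γ_sat:
FS = [c' + γ' z cos²β tanφ'] / [γ_sat z sinβ cosβ]
γ' = 18.3 − 9.81 = 8.49 kN/m³
Numerator = 7.3 + 8.49·5.0·cos²27.9°·tan27.5° = 7.3 + 8.49·5.0·0.7810·0.5206 = 24.560 kPa
Denominator = 18.3·5.0·sin27.9°·cos27.9° = 18.3·5.0·0.4679·0.8838 = 37.839 kPa
FS = 24.560 / 37.839 = 0.649

FS = 0.65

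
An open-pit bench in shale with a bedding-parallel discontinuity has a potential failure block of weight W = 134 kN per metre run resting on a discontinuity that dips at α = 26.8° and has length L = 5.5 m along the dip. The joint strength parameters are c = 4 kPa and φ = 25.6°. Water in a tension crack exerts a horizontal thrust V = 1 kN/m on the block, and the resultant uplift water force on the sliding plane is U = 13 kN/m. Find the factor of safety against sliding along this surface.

Resolving the block weight along and normal to the plane and applying the Mohr–Coulomb strength on the joint:
N' = W cosα − U − V sinα = 134·cos26.8° − 13 − 1·sin26.8° = 106.2 kN/m
Driving force T = W sinα + V cosα = 134·sin26.8° + 1·cos26.8° = 61.3 kN/m
Resisting force R = c·L + N'·tanφ = 4·5.5 + 106.2·tan25.6° = 22.0 + 50.9 = 72.9 kN/m
FS = R / T = 72.9 / 61.3 = 1.188

FS = 1.19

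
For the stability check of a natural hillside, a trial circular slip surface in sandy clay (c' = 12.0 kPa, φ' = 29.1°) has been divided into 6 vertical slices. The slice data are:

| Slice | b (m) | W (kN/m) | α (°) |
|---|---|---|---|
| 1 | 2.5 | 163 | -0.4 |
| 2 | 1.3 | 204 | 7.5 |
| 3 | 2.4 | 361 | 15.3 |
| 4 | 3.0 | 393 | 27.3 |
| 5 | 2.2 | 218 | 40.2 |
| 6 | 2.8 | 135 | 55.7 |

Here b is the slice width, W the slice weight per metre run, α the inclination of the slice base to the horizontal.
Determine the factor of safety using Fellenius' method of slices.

FS = 1.69

Ordinary method of slices: FS = Σ[c'·Δl_i + (W_i cosα_i)·tanφ'] / Σ W_i sinα_i, with Δl_i = b_i / cosα_i.
Slice 1: Δl = 2.5/cos(-0.4°) = 2.500 m; N'_1 = 163·cos(-0.4°) = 163.0; c'Δl = 30.00; W sinα = -1.1
Slice 2: Δl = 1.3/cos7.5° = 1.311 m; N'_2 = 204·cos7.5° = 202.3; c'Δl = 15.73; W sinα = 26.6
Slice 3: Δl = 2.4/cos15.3° = 2.488 m; N'_3 = 361·cos15.3° = 348.2; c'Δl = 29.86; W sinα = 95.3
Slice 4: Δl = 3.0/cos27.3° = 3.376 m; N'_4 = 393·cos27.3° = 349.2; c'Δl = 40.51; W sinα = 180.2
Slice 5: Δl = 2.2/cos40.2° = 2.880 m; N'_5 = 218·cos40.2° = 166.5; c'Δl = 34.56; W sinα = 140.7
Slice 6: Δl = 2.8/cos55.7° = 4.969 m; N'_6 = 135·cos55.7° = 76.1; c'Δl = 59.62; W sinα = 111.5
Σc'Δl = 210.3 kN/m; ΣN' = 1305.3 kN/m; ΣW sinα = 553.2 kN/m
Resisting = 210.3 + 1305.3·tan29.1° = 210.3 + 726.5 = 936.8 kN/m
FS = 936.8 / 553.2 = 1.693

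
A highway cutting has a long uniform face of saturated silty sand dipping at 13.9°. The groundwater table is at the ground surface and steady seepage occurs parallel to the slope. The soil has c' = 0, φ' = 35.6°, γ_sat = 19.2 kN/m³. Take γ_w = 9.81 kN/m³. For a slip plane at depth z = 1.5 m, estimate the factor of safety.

FS = 1.41

With seepage parallel to the slope and the water table at the surface, the effective normal stress on the slip plane uses the buoyant unit weight γ' = γ_sat − γ_w while the driving shear stress uses γ_sat:
FS = [c' + γ' z cos²β tanφ'] / [γ_sat z sinβ cosβ]
(For c' = 0 this reduces to FS = (γ'/γ_sat)·tanφ'/tanβ.)
γ' = 19.2 − 9.81 = 9.39 kN/m³
Numerator = 0.0 + 9.39·1.5·cos²13.9°·tan35.6° = 0.0 + 9.39·1.5·0.9423·0.7159 = 9.502 kPa
Denominator = 19.2·1.5·sin13.9°·cos13.9° = 19.2·1.5·0.2402·0.9707 = 6.716 kPa
FS = 9.502 / 6.716 = 1.415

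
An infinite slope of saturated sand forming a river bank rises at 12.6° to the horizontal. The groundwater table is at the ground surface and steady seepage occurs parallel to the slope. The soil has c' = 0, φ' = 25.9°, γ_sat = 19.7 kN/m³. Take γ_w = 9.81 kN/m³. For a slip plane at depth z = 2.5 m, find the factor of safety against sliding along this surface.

With seepage parallel to the slope and the water table at the surface, the effective normal stress on the slip plane uses the buoyant unit weight γ' = γ_sat − γ_w while the driving shear stress uses γ_sat:
FS = [c' + γ' z cos²β tanφ'] / [γ_sat z sinβ cosβ]
(For c' = 0 this reduces to FS = (γ'/γ_sat)·tanφ'/tanβ.)
γ' = 19.7 − 9.81 = 9.89 kN/m³
Numerator = 0.0 + 9.89·2.5·cos²12.6°·tan25.9° = 0.0 + 9.89·2.5·0.9524·0.4856 = 11.435 kPa
Denominator = 19.7·2.5·sin12.6°·cos12.6° = 19.7·2.5·0.2181·0.9759 = 10.485 kPa
FS = 11.435 / 10.485 = 1.091

FS = 1.09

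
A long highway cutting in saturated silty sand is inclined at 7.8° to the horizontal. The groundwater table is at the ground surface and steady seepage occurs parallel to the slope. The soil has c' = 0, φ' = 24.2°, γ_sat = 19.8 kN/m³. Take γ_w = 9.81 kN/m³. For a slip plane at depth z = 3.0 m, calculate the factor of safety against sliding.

FS = 1.66

With seepage parallel to the slope and the water table at the surface, the effective normal stress on the slip plane uses the buoyant unit weight γ' = γ_sat − γ_w while the driving shear stress uses γ_sat:
FS = [c' + γ' z cos²β tanφ'] / [γ_sat z sinβ cosβ]
(For c' = 0 this reduces to FS = (γ'/γ_sat)·tanφ'/tanβ.)
γ' = 19.8 − 9.81 = 9.99 kN/m³
Numerator = 0.0 + 9.99·3.0·cos²7.8°·tan24.2° = 0.0 + 9.99·3.0·0.9816·0.4494 = 13.221 kPa
Denominator = 19.8·3.0·sin7.8°·cos7.8° = 19.8·3.0·0.1357·0.9907 = 7.987 kPa
FS = 13.221 / 7.987 = 1.655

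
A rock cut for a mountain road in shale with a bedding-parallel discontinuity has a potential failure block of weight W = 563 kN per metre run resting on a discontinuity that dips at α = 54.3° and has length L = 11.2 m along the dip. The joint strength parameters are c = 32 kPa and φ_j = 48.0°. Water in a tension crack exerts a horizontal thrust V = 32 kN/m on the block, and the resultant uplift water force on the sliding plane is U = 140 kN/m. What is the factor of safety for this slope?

FS = 1.13

Resolving the block weight along and normal to the plane and applying the Mohr–Coulomb strength on the joint:
N' = W cosα − U − V sinα = 563·cos54.3° − 140 − 32·sin54.3° = 162.5 kN/m
Driving force T = W sinα + V cosα = 563·sin54.3° + 32·cos54.3° = 475.9 kN/m
Resisting force R = c·L + N'·tanφ_j = 32·11.2 + 162.5·tan48.0° = 358.4 + 180.5 = 538.9 kN/m
FS = R / T = 538.9 / 475.9 = 1.132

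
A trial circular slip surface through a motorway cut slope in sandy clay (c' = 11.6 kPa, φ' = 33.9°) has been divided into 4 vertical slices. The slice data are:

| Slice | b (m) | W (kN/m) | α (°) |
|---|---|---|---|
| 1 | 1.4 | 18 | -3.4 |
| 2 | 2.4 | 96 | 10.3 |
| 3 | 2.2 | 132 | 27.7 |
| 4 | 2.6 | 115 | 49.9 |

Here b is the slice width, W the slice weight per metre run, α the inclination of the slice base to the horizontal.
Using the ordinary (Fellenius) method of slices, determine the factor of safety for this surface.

Ordinary method of slices: FS = Σ[c'·Δl_i + (W_i cosα_i)·tanφ'] / Σ W_i sinα_i, with Δl_i = b_i / cosα_i.
Slice 1: Δl = 1.4/cos(-3.4°) = 1.402 m; N'_1 = 18·cos(-3.4°) = 18.0; c'Δl = 16.27; W sinα = -1.1
Slice 2: Δl = 2.4/cos10.3° = 2.439 m; N'_2 = 96·cos10.3° = 94.5; c'Δl = 28.30; W sinα = 17.2
Slice 3: Δl = 2.2/cos27.7° = 2.485 m; N'_3 = 132·cos27.7° = 116.9; c'Δl = 28.82; W sinα = 61.4
Slice 4: Δl = 2.6/cos49.9° = 4.036 m; N'_4 = 115·cos49.9° = 74.1; c'Δl = 46.82; W sinα = 88.0
Σc'Δl = 120.2 kN/m; ΣN' = 303.4 kN/m; ΣW sinα = 165.4 kN/m
Resisting = 120.2 + 303.4·tan33.9° = 120.2 + 203.9 = 324.1 kN/m
FS = 324.1 / 165.4 = 1.959

FS = 1.96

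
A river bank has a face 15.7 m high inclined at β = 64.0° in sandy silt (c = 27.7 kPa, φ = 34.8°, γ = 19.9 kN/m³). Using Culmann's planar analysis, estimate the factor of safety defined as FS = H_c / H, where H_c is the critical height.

H_c = (4c/γ) · sinβ cosφ / [1 − cos(β − φ)]
    = (4·27.7/19.9) · sin64.0°·cos34.8° / [1 − cos29.2°]
    = 5.568 · 0.7380 / 0.1271 = 32.34 m
FS = H_c / H = 32.34 / 15.7 = 2.060

FS = 2.06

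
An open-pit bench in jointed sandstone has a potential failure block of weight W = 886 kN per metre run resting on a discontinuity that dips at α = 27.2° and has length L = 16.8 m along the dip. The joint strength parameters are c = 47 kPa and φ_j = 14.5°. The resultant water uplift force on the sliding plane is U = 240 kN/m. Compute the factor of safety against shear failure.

FS = 2.30

Resolving the block weight along and normal to the plane and applying the Mohr–Coulomb strength on the joint:
N' = W cosα − U = 886·cos27.2° − 240 = 548.0 kN/m
Driving force T = W sinα = 886·sin27.2° = 405.0 kN/m
Resisting force R = c·L + N'·tanφ_j = 47·16.8 + 548.0·tan14.5° = 789.6 + 141.7 = 931.3 kN/m
FS = R / T = 931.3 / 405.0 = 2.300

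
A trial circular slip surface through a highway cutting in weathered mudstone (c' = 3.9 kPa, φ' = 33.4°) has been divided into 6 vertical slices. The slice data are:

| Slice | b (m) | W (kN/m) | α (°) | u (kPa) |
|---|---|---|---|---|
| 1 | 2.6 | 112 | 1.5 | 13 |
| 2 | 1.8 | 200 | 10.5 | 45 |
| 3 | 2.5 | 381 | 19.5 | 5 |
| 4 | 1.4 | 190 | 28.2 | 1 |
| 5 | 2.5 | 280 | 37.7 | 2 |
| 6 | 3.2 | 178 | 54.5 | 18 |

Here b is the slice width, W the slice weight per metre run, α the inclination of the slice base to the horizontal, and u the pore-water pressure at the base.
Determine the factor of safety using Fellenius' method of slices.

FS = 1.18

Ordinary method of slices: FS = Σ[c'·Δl_i + (W_i cosα_i − u_i·Δl_i)·tanφ'] / Σ W_i sinα_i, with Δl_i = b_i / cosα_i.
Slice 1: Δl = 2.6/cos1.5° = 2.601 m; N'_1 = 112·cos1.5° − 13·2.601 = 78.2; c'Δl = 10.14; W sinα = 2.9
Slice 2: Δl = 1.8/cos10.5° = 1.831 m; N'_2 = 200·cos10.5° − 45·1.831 = 114.3; c'Δl = 7.14; W sinα = 36.4
Slice 3: Δl = 2.5/cos19.5° = 2.652 m; N'_3 = 381·cos19.5° − 5·2.652 = 345.9; c'Δl = 10.34; W sinα = 127.2
Slice 4: Δl = 1.4/cos28.2° = 1.589 m; N'_4 = 190·cos28.2° − 1·1.589 = 165.9; c'Δl = 6.20; W sinα = 89.8
Slice 5: Δl = 2.5/cos37.7° = 3.160 m; N'_5 = 280·cos37.7° − 2·3.160 = 215.2; c'Δl = 12.32; W sinα = 171.2
Slice 6: Δl = 3.2/cos54.5° = 5.511 m; N'_6 = 178·cos54.5° − 18·5.511 = 4.2; c'Δl = 21.49; W sinα = 144.9
Σc'Δl = 67.6 kN/m; ΣN' = 923.6 kN/m; ΣW sinα = 572.5 kN/m
Resisting = 67.6 + 923.6·tan33.4° = 67.6 + 609.0 = 676.6 kN/m
FS = 676.6 / 572.5 = 1.182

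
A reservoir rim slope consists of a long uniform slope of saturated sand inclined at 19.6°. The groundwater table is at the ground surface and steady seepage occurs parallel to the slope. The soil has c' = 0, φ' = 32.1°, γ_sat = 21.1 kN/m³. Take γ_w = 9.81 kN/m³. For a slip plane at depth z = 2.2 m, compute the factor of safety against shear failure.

With seepage parallel to the slope and the water table at the surface, the effective normal stress on the slip plane uses the buoyant unit weight γ' = γ_sat − γ_w while the driving shear stress uses γ_sat:
FS = [c' + γ' z cos²β tanφ'] / [γ_sat z sinβ cosβ]
(For c' = 0 this reduces to FS = (γ'/γ_sat)·tanφ'/tanβ.)
γ' = 21.1 − 9.81 = 11.29 kN/m³
Numerator = 0.0 + 11.29·2.2·cos²19.6°·tan32.1° = 0.0 + 11.29·2.2·0.8875·0.6273 = 13.828 kPa
Denominator = 21.1·2.2·sin19.6°·cos19.6° = 21.1·2.2·0.3355·0.9421 = 14.669 kPa
FS = 13.828 / 14.669 = 0.943

FS = 0.94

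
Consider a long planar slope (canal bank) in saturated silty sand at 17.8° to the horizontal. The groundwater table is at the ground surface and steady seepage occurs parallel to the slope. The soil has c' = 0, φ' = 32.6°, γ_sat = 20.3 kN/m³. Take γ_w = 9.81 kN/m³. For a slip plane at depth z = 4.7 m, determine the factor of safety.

With seepage parallel to the slope and the water table at the surface, the effective normal stress on the slip plane uses the buoyant unit weight γ' = γ_sat − γ_w while the driving shear stress uses γ_sat:
FS = [c' + γ' z cos²β tanφ'] / [γ_sat z sinβ cosβ]
(For c' = 0 this reduces to FS = (γ'/γ_sat)·tanφ'/tanβ.)
γ' = 20.3 − 9.81 = 10.49 kN/m³
Numerator = 0.0 + 10.49·4.7·cos²17.8°·tan32.6° = 0.0 + 10.49·4.7·0.9066·0.6395 = 28.584 kPa
Denominator = 20.3·4.7·sin17.8°·cos17.8° = 20.3·4.7·0.3057·0.9521 = 27.770 kPa
FS = 28.584 / 27.770 = 1.029

FS = 1.03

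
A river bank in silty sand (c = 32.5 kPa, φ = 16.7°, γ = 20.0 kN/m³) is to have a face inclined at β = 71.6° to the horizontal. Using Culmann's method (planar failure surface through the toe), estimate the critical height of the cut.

Culmann's analysis gives the critical failure plane at α_cr = (β + φ)/2 = (71.6 + 16.7)/2 = 44.1°, and the critical height
H_c = (4c/γ) · sinβ cosφ / [1 − cos(β − φ)]
    = (4·32.5/20.0) · sin71.6°·cos16.7° / [1 − cos(54.9°)]
    = 6.500 · 0.9489·0.9578 / [1 − 0.5750]
    = 6.500 · 0.9089 / 0.4250
    = 13.90 m

H_c = 13.90 m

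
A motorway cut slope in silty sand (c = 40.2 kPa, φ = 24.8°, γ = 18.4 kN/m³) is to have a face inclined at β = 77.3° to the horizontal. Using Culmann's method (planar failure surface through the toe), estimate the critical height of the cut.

H_c = 19.78 m

Culmann's analysis gives the critical failure plane at α_cr = (β + φ)/2 = (77.3 + 24.8)/2 = 51.0°, and the critical height
H_c = (4c/γ) · sinβ cosφ / [1 − cos(β − φ)]
    = (4·40.2/18.4) · sin77.3°·cos24.8° / [1 − cos(52.5°)]
    = 8.739 · 0.9755·0.9078 / [1 − 0.6088]
    = 8.739 · 0.8856 / 0.3912
    = 19.78 m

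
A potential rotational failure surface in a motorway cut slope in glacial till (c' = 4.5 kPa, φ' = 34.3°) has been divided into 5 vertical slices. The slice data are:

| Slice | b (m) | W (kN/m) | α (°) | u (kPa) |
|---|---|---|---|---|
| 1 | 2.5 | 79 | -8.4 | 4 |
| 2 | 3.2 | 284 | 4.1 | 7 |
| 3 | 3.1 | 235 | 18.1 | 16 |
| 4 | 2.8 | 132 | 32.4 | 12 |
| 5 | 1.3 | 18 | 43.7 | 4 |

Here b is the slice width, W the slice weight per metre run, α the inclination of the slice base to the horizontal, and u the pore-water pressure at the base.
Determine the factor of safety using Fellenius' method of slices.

FS = 2.77

Ordinary method of slices: FS = Σ[c'·Δl_i + (W_i cosα_i − u_i·Δl_i)·tanφ'] / Σ W_i sinα_i, with Δl_i = b_i / cosα_i.
Slice 1: Δl = 2.5/cos(-8.4°) = 2.527 m; N'_1 = 79·cos(-8.4°) − 4·2.527 = 68.0; c'Δl = 11.37; W sinα = -11.5
Slice 2: Δl = 3.2/cos4.1° = 3.208 m; N'_2 = 284·cos4.1° − 7·3.208 = 260.8; c'Δl = 14.44; W sinα = 20.3
Slice 3: Δl = 3.1/cos18.1° = 3.261 m; N'_3 = 235·cos18.1° − 16·3.261 = 171.2; c'Δl = 14.68; W sinα = 73.0
Slice 4: Δl = 2.8/cos32.4° = 3.316 m; N'_4 = 132·cos32.4° − 12·3.316 = 71.7; c'Δl = 14.92; W sinα = 70.7
Slice 5: Δl = 1.3/cos43.7° = 1.798 m; N'_5 = 18·cos43.7° − 4·1.798 = 5.8; c'Δl = 8.09; W sinα = 12.4
Σc'Δl = 63.5 kN/m; ΣN' = 577.5 kN/m; ΣW sinα = 164.9 kN/m
Resisting = 63.5 + 577.5·tan34.3° = 63.5 + 394.0 = 457.5 kN/m
FS = 457.5 / 164.9 = 2.774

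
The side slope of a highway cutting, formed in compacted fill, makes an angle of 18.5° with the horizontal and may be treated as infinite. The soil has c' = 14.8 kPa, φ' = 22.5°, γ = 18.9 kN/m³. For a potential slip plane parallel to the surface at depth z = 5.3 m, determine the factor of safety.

FS = 1.73

For an infinite slope with a slip plane parallel to the surface (no pore pressure): FS = [c' + γz cos²β tanφ'] / [γz sinβ cosβ].
γz = 18.9·5.3 = 100.17 kN/m²
Numerator = 14.8 + 100.17·cos²18.5°·tan22.5° = 14.8 + 100.17·0.8993·0.4142 = 52.114 kPa
Denominator = 100.17·sin18.5°·cos18.5° = 100.17·0.3173·0.9483 = 30.142 kPa
FS = 52.114 / 30.142 = 1.729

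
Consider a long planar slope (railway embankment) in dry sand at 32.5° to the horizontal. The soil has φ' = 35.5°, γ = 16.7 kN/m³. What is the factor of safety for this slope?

For a dry cohesionless infinite slope the factor of safety is FS = tanφ' / tanβ.
FS = tan35.5° / tan32.5° = 0.7133 / 0.6371 = 1.120

FS = 1.12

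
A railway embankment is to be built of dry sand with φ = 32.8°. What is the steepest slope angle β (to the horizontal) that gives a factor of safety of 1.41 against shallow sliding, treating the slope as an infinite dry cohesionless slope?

For an infinite dry cohesionless slope FS = tanφ/tanβ, so tanβ = tanφ / FS.
tanβ = tan32.8° / 1.41 = 0.6445 / 1.41 = 0.4571
β = arctan(0.4571) = 24.56°

β = 24.6°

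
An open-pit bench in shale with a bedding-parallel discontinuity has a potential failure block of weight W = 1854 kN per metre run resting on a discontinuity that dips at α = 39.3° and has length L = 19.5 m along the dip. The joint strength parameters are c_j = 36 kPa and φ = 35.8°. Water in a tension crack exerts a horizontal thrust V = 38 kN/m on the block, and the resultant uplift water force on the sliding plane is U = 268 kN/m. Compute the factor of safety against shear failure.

Resolving the block weight along and normal to the plane and applying the Mohr–Coulomb strength on the joint:
N' = W cosα − U − V sinα = 1854·cos39.3° − 268 − 38·sin39.3° = 1142.6 kN/m
Driving force T = W sinα + V cosα = 1854·sin39.3° + 38·cos39.3° = 1203.7 kN/m
Resisting force R = c_j·L + N'·tanφ = 36·19.5 + 1142.6·tan35.8° = 702.0 + 824.1 = 1526.1 kN/m
FS = R / T = 1526.1 / 1203.7 = 1.268

FS = 1.27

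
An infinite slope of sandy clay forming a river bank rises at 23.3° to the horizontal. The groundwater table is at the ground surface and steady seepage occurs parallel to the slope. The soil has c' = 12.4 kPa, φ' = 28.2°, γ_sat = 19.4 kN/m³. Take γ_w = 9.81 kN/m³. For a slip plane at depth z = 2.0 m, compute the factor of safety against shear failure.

FS = 1.50

With seepage parallel to the slope and the water table at the surface, the effective normal stress on the slip plane uses the buoyant unit weight γ' = γ_sat − γ_w while the driving shear stress uses γ_sat:
FS = [c' + γ' z cos²β tanφ'] / [γ_sat z sinβ cosβ]
γ' = 19.4 − 9.81 = 9.59 kN/m³
Numerator = 12.4 + 9.59·2.0·cos²23.3°·tan28.2° = 12.4 + 9.59·2.0·0.8435·0.5362 = 21.075 kPa
Denominator = 19.4·2.0·sin23.3°·cos23.3° = 19.4·2.0·0.3955·0.9184 = 14.096 kPa
FS = 21.075 / 14.096 = 1.495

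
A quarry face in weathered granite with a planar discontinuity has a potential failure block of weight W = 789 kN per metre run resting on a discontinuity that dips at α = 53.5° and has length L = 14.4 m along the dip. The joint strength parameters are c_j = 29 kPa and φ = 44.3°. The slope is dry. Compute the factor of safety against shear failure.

FS = 1.38

Resolving the block weight along and normal to the plane and applying the Mohr–Coulomb strength on the joint:
N' = W cosα = 789·cos53.5° = 469.3 kN/m
Driving force T = W sinα = 789·sin53.5° = 634.2 kN/m
Resisting force R = c_j·L + N'·tanφ = 29·14.4 + 469.3·tan44.3° = 417.6 + 458.0 = 875.6 kN/m
FS = R / T = 875.6 / 634.2 = 1.381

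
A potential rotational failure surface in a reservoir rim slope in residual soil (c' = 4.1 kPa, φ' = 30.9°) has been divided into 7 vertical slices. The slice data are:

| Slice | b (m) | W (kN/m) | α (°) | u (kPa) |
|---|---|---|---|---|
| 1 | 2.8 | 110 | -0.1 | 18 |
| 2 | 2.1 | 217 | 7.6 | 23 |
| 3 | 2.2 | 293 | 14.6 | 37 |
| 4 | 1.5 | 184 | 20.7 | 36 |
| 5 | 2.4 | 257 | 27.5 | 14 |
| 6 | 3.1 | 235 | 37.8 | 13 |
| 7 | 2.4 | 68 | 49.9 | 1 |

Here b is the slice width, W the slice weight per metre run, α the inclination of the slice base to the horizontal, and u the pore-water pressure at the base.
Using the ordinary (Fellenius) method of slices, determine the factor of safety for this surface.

FS = 1.29

Ordinary method of slices: FS = Σ[c'·Δl_i + (W_i cosα_i − u_i·Δl_i)·tanφ'] / Σ W_i sinα_i, with Δl_i = b_i / cosα_i.
Slice 1: Δl = 2.8/cos(-0.1°) = 2.800 m; N'_1 = 110·cos(-0.1°) − 18·2.800 = 59.6; c'Δl = 11.48; W sinα = -0.2
Slice 2: Δl = 2.1/cos7.6° = 2.119 m; N'_2 = 217·cos7.6° − 23·2.119 = 166.4; c'Δl = 8.69; W sinα = 28.7
Slice 3: Δl = 2.2/cos14.6° = 2.273 m; N'_3 = 293·cos14.6° − 37·2.273 = 199.4; c'Δl = 9.32; W sinα = 73.9
Slice 4: Δl = 1.5/cos20.7° = 1.604 m; N'_4 = 184·cos20.7° − 36·1.604 = 114.4; c'Δl = 6.57; W sinα = 65.0
Slice 5: Δl = 2.4/cos27.5° = 2.706 m; N'_5 = 257·cos27.5° − 14·2.706 = 190.1; c'Δl = 11.09; W sinα = 118.7
Slice 6: Δl = 3.1/cos37.8° = 3.923 m; N'_6 = 235·cos37.8° − 13·3.923 = 134.7; c'Δl = 16.09; W sinα = 144.0
Slice 7: Δl = 2.4/cos49.9° = 3.726 m; N'_7 = 68·cos49.9° − 1·3.726 = 40.1; c'Δl = 15.28; W sinα = 52.0
Σc'Δl = 78.5 kN/m; ΣN' = 904.6 kN/m; ΣW sinα = 482.1 kN/m
Resisting = 78.5 + 904.6·tan30.9° = 78.5 + 541.4 = 619.9 kN/m
FS = 619.9 / 482.1 = 1.286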